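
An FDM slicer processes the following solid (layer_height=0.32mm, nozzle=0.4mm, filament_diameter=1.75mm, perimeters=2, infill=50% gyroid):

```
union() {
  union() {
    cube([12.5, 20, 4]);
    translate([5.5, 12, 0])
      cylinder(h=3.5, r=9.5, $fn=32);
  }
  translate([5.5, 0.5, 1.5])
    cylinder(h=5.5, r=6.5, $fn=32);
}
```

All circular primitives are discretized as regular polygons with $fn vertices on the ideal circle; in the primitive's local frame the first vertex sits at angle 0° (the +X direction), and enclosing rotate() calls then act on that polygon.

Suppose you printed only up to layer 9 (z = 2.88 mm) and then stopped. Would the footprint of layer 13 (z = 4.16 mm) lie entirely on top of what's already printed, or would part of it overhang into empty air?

entirely on top

Compare the two slices. At z = 2.88: the 12.5×20 cube contributes its full rectangle (area 250.00 mm²); the r=9.5 cylinder at (5.5, 12) gives a regular 32-gon of circumradius 9.5 (constant along its height) (area = (32/2)·9.500²·sin(360°/32) = 281.71 mm²); Combining (union): the regions partially overlap — summed areas 531.71 mm² minus the doubly-counted overlap 207.15 mm² gives 324.56 mm² — area = 324.56 mm²; the r=6.5 cylinder at (5.5, 0.5) gives a regular 32-gon of circumradius 6.5 (constant along its height) (area = (32/2)·6.500²·sin(360°/32) = 131.88 mm²); Taking the union: the regions partially overlap — summed areas 456.45 mm² minus the doubly-counted overlap 69.66 mm² gives 386.79 mm² — area = 386.79 mm². At z = 4.16: the cube is absent (z outside [0, 4]); the cylinder at (5.5, 12) is absent (z outside [0, 3.5]); Merging all regions: nothing is present at this height; the cylinder at (5.5, 0.5): section is a regular 32-gon, circumradius r=6.5 (area = (32/2)·6.500²·sin(360°/32) = 131.88 mm²); Merging all regions: only the r=6.5 cylinder at (5.5, 0.5) is present, so the union is just that shape — area = 131.88 mm². Checking containment: the cross-section at z = 4.16 is a subset of the cross-section at z = 2.88.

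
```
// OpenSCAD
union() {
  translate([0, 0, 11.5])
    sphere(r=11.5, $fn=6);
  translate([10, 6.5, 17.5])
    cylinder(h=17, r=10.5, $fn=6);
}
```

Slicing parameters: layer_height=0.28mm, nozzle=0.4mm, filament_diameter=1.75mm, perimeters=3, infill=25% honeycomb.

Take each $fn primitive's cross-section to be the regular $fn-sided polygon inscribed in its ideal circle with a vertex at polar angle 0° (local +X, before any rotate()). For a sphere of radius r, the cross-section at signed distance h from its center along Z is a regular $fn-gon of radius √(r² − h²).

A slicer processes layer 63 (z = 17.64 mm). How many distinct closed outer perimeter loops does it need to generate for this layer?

At z = 17.64 mm: the r=11.5 sphere slices to a regular 6-gon of circumradius 9.724 (√(r²−h²) with h=6.14 from center); the r=10.5 cylinder at (10, 6.5) gives a regular 6-gon of circumradius 10.5 (constant along its height); Taking the union: the regions partially overlap (shared area 65.26 mm²), so overlapping operands fuse into one piece — 1 connected region. The result has 1 disconnected region.

1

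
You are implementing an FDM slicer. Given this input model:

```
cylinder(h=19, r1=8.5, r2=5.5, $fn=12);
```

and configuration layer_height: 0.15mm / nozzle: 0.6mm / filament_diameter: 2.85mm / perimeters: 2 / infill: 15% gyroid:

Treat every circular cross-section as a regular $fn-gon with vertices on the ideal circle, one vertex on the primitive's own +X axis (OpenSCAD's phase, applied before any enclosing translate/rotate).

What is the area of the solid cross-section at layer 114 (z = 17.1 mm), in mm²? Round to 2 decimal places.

At z = 17.1 mm: the cone: at t=0.900 of its height the radius interpolates to r₁+(r₂−r₁)t = 5.800, giving a regular 12-gon of that circumradius (area = (12/2)·5.800²·sin(360°/12) = 100.92 mm²). Overall, the cross-section is a single solid region. Net area = 100.92 mm².

100.92 mm²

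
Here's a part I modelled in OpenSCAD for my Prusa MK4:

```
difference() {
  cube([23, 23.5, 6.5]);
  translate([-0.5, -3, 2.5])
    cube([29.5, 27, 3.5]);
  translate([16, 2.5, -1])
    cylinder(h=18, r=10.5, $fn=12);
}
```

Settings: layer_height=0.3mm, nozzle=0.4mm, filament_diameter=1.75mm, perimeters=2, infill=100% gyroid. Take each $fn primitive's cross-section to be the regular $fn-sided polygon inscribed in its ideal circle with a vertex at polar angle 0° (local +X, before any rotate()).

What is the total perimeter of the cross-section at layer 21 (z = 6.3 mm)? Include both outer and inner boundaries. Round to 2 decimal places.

93.13 mm

At z = 6.3 mm: the 23×23.5 cube contributes its full rectangle (perimeter 93.00 mm); the cube at (-0.5, -3) does not reach this height (z outside [2.5, 6]); the r=10.5 cylinder at (16, 2.5) contributes a regular 12-gon of circumradius 10.5 (perimeter = 2·12·10.500·sin(180°/12) = 65.22 mm); Subtracting the remaining from the first: starting from the 23×23.5 cube, the r=10.5 cylinder at (16, 2.5) partially overlaps it — only the 191.41 mm² overlap (of its 330.75 mm²) is removed, clipping the outline — boundary = 93.13 mm. Overall, the cross-section is a single solid region. Total boundary length (outer) = 93.13 mm.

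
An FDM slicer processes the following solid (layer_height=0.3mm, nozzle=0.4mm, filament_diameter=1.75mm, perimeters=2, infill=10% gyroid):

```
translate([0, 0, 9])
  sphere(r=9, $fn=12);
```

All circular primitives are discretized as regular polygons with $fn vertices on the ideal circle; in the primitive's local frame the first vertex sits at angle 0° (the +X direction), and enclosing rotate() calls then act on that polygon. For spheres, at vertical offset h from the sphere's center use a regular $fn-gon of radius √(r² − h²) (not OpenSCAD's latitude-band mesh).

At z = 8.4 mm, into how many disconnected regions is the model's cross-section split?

1

At z = 8.4 mm: the r=9 sphere slices to a regular 12-gon of circumradius 8.980 (√(r²−h²) with h=0.6 from center). The result has 1 disconnected region.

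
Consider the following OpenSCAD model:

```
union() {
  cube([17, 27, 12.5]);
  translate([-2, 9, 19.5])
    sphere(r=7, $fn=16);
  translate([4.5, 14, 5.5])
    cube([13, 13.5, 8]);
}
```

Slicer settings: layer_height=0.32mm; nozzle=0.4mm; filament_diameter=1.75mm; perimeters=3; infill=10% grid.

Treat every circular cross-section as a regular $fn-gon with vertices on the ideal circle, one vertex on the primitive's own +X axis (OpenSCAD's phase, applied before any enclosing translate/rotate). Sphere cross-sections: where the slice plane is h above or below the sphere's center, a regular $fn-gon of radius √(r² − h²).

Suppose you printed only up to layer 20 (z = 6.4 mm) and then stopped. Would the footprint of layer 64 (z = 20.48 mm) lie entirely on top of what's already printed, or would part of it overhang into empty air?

part overhangs

Compare the two slices. At z = 6.4: the cube (footprint 17×27) is included at this height (area 459.00 mm²); the sphere at (-2, 9) is not intersected at this z (|z−center|=13.100 > r=7); the cube at (4.5, 14) is present — its section is the full 13×13.5 rectangle (area 175.50 mm²); Combining (union): the regions partially overlap — summed areas 634.50 mm² minus the doubly-counted overlap 162.50 mm² gives 472.00 mm² — area = 472.00 mm². At z = 20.48: the cube is not intersected at this z (z outside [0, 12.5]); the r=7 sphere at (-2, 9) contributes a regular 16-gon of circumradius √(7²−0.98²) = 6.931 (area = (16/2)·6.931²·sin(360°/16) = 147.07 mm²); the cube at (4.5, 14) does not reach this height (z outside [5.5, 13.5]); Taking the union: only the r=7 sphere at (-2, 9) is present, so the union is just that shape — area = 147.07 mm². Checking containment: at z = 20.48 the cross-section extends beyond the z = 6.4 cross-section by about 100.46 mm².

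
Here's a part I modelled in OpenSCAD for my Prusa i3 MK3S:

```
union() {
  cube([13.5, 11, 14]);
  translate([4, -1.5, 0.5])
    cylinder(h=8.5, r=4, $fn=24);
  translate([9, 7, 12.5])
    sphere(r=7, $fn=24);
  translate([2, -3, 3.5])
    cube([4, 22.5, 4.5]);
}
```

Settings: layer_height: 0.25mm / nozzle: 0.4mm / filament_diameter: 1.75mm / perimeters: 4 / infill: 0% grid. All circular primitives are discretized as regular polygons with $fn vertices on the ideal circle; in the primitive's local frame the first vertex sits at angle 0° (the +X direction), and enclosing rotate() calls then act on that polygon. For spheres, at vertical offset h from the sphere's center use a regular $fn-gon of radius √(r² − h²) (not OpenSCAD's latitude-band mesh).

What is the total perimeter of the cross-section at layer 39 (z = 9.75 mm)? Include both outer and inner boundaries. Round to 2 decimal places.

51.86 mm

At z = 9.75 mm: the 13.5×11 cube contributes its full rectangle (perimeter 49.00 mm); the cylinder at (4, -1.5) is absent (z outside [0.5, 9]); the r=7 sphere at (9, 7) slices to a regular 24-gon of circumradius 6.437 (√(r²−h²) with h=2.75 from center) (perimeter = 2·24·6.437·sin(180°/24) = 40.33 mm); the cube at (2, -3) is absent (z outside [3.5, 8]); Merging all regions: the regions partially overlap (shared area 100.20 mm²), so the edge portions inside another operand are dropped and the merged outline is re-measured after clipping — boundary = 51.86 mm. Overall, the cross-section is a single solid region. Total boundary length (outer) = 51.86 mm.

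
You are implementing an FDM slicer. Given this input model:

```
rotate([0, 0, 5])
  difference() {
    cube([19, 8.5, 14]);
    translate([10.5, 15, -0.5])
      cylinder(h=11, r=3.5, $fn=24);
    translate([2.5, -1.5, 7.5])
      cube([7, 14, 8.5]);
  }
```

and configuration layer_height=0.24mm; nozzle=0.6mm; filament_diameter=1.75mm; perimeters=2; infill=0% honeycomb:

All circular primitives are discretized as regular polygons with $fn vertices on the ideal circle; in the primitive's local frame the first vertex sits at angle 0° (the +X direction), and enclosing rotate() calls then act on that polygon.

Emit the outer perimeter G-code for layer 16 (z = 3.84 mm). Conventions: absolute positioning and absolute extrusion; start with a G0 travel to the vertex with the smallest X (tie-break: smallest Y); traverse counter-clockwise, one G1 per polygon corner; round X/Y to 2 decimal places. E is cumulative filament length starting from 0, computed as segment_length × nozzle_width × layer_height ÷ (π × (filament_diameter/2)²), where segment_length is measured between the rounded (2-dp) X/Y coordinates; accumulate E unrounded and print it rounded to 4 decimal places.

At z = 3.84 mm: the cube (footprint 19×8.5) is included at this height; the r=3.5 cylinder at (10.5, 15) gives a regular 24-gon of circumradius 3.5 (constant along its height); the cube at (2.5, -1.5) is absent (z outside [7.5, 16]); After the difference (first − rest): starting from the 19×8.5 cube, the r=3.5 cylinder at (10.5, 15) misses the remaining region (no effect) — 1 connected region; (rotated 5° about Z; rotation is an isometry so areas/perimeters/island counts are preserved). The outline is a single polygon with 4 vertices. Extrusion per mm of travel: 0.6 × 0.24 / (π × 0.875²) = 0.059868. Accumulating E over each segment gives final E = 3.2927.

G0 X-0.74 Y8.47 Z3.84
G1 X0.00 Y0.00 E0.5090
G1 X18.93 Y1.66 E1.6467
G1 X18.19 Y10.12 E2.1551
G1 X-0.74 Y8.47 E3.2927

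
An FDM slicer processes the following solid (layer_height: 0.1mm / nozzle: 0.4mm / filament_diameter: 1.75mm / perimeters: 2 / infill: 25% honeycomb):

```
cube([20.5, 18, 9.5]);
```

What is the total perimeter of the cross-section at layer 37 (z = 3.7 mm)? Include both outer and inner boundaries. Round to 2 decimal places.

77.00 mm

At z = 3.7 mm: the cube is present — its section is the full 20.5×18 rectangle (perimeter 77.00 mm). Overall, the cross-section is a single solid region. Total boundary length (outer) = 77.00 mm.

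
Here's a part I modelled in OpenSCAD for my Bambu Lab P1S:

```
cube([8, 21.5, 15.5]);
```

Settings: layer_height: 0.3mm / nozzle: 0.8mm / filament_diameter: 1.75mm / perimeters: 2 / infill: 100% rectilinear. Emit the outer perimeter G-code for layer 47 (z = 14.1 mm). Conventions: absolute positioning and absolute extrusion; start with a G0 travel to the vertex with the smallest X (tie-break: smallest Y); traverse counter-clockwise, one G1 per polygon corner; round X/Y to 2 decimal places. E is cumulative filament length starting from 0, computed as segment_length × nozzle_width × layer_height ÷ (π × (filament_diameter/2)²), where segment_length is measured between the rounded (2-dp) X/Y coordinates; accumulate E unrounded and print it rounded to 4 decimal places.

G0 X0.00 Y0.00 Z14.10
G1 X8.00 Y0.00 E0.7982
G1 X8.00 Y21.50 E2.9435
G1 X0.00 Y21.50 E3.7418
G1 X0.00 Y0.00 E5.8870

At z = 14.1 mm: the cube (footprint 8×21.5) is included at this height. The outline is a single polygon with 4 vertices. Extrusion per mm of travel: 0.8 × 0.3 / (π × 0.875²) = 0.099780. Accumulating E over each segment gives final E = 5.8870.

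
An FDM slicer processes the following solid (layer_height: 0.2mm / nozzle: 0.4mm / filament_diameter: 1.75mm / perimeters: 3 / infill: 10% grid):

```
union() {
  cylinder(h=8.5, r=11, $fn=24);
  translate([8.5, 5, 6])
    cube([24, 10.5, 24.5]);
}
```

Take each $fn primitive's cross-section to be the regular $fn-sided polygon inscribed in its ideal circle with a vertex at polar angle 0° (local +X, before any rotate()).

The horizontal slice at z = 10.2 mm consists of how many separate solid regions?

At z = 10.2 mm: the cylinder does not reach this height (z outside [0, 8.5]); the cube at (8.5, 5) (footprint 24×10.5) is included at this height; Combining (union): only the 24×10.5 cube at (8.5, 5) is present, so the union is just that shape — 1 connected region. The result has 1 disconnected region.

1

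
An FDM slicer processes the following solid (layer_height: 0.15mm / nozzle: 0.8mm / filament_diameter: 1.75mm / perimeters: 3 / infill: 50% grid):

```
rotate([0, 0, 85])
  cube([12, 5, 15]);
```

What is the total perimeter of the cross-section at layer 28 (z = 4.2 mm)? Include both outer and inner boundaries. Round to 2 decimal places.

34.00 mm

At z = 4.2 mm: the cube (footprint 12×5) is included at this height (perimeter 34.00 mm); (whole slice rotated 85° about Z — lengths, areas and connectivity unchanged). Overall, the cross-section is a single solid region. Total boundary length (outer) = 34.00 mm.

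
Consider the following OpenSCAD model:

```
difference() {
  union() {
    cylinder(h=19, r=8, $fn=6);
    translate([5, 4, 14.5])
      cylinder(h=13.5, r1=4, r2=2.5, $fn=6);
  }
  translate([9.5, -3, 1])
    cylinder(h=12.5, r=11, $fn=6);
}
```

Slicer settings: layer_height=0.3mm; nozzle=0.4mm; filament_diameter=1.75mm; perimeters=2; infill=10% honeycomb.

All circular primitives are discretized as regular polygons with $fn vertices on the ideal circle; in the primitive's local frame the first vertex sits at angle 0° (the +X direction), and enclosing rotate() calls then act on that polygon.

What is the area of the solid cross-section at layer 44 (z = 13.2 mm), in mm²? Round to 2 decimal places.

95.26 mm²

At z = 13.2 mm: the r=8 cylinder contributes a regular 6-gon of circumradius 8 (area = (6/2)·8.000²·sin(360°/6) = 166.28 mm²); the cone at (5, 4) does not reach this height (z outside [14.5, 28]); Combining (union): only the r=8 cylinder is present, so the union is just that shape — area = 166.28 mm²; the r=11 cylinder at (9.5, -3) gives a regular 6-gon of circumradius 11 (constant along its height) (area = (6/2)·11.000²·sin(360°/6) = 314.37 mm²); Taking the first minus the rest: starting from that combined region (166.28 mm²), the r=11 cylinder at (9.5, -3) partially overlaps it — only the 71.01 mm² overlap (of its 314.37 mm²) is removed, clipping the outline — area = 95.26 mm². Overall, the cross-section is a single solid region. Net area = 95.26 mm².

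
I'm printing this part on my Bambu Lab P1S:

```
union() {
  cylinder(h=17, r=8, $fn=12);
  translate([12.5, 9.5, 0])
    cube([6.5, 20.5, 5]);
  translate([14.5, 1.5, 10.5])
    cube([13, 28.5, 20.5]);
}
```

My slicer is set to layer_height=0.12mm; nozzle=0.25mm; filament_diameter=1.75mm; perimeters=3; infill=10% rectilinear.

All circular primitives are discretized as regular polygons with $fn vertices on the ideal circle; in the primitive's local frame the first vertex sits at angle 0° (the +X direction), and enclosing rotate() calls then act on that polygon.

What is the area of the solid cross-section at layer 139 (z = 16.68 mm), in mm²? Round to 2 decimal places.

562.50 mm²

At z = 16.68 mm: the r=8 cylinder gives a regular 12-gon of circumradius 8 (constant along its height) (area = (12/2)·8.000²·sin(360°/12) = 192.00 mm²); the cube at (12.5, 9.5) is not intersected at this z (z outside [0, 5]); the cube at (14.5, 1.5) (footprint 13×28.5) is included at this height (area 370.50 mm²); Merging all regions: the 2 present regions are separate (no shared area or edge), so areas and boundary lengths simply add and each stays a separate island — area = 562.50 mm². Overall, the cross-section has 2 separate islands. Net area = 562.50 mm².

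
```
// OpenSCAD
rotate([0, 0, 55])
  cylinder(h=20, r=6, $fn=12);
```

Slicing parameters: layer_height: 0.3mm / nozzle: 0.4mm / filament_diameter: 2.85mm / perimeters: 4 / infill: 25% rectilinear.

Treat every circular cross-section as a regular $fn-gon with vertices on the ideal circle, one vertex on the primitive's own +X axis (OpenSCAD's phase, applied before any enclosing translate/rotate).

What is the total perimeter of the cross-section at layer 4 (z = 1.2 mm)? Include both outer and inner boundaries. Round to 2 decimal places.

37.27 mm

At z = 1.2 mm: the r=6 cylinder gives a regular 12-gon of circumradius 6 (constant along its height) (perimeter = 2·12·6.000·sin(180°/12) = 37.27 mm); (rotated 55° about Z; rotation is an isometry so areas/perimeters/island counts are preserved). Overall, the cross-section is a single solid region. Total boundary length (outer) = 37.27 mm.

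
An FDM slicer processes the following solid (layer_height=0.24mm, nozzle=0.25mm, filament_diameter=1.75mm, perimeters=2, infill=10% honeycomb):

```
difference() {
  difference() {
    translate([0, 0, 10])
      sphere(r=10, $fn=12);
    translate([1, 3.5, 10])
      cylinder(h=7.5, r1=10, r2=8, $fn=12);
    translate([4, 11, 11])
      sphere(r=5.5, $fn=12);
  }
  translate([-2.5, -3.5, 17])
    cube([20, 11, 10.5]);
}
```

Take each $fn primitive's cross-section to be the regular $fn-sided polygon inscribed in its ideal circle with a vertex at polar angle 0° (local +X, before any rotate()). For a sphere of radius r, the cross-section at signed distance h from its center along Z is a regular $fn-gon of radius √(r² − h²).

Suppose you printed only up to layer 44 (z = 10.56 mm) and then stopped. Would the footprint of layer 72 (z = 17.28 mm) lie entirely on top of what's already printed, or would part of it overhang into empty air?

part overhangs

Compare the two slices. At z = 10.56: the sphere: section is a regular 12-gon, circumradius = √(r²−h²) = √(10²−0.56²) = 9.984 (area = (12/2)·9.984²·sin(360°/12) = 299.06 mm²); the cone at (1, 3.5) (r1=10→r2=8) has section circumradius 9.851 here — a regular 12-gon (area = (12/2)·9.851²·sin(360°/12) = 291.11 mm²); the r=5.5 sphere at (4, 11) contributes a regular 12-gon of circumradius √(5.5²−0.44²) = 5.482 (area = (12/2)·5.482²·sin(360°/12) = 90.17 mm²); Taking the first minus the rest: starting from the r=10 sphere (299.06 mm²), the cone at (1, 3.5) partially overlaps it — only the 225.12 mm² overlap (of its 291.11 mm²) is removed, clipping the outline; the r=5.5 sphere at (4, 11) misses the remaining region (no effect) — area = 73.94 mm²; the cube at (-2.5, -3.5) is absent (z outside [17, 27.5]); Taking the first minus the rest: none of the subtracted shapes is present at this height, so that combined region is unchanged — area = 73.94 mm². At z = 17.28: the r=10 sphere slices to a regular 12-gon of circumradius 6.856 (√(r²−h²) with h=7.28 from center) (area = (12/2)·6.856²·sin(360°/12) = 141.00 mm²); the cone at (1, 3.5): at t=0.971 of its height the radius interpolates to r₁+(r₂−r₁)t = 8.059, giving a regular 12-gon of that circumradius (area = (12/2)·8.059²·sin(360°/12) = 194.83 mm²); the sphere at (4, 11) is not intersected at this z (|z−center|=6.280 > r=5.5); Taking the first minus the rest: starting from the r=10 sphere (141.00 mm²), the cone at (1, 3.5) partially overlaps it — only the 112.52 mm² overlap (of its 194.83 mm²) is removed, clipping the outline — area = 28.48 mm²; the 20×11 cube at (-2.5, -3.5) contributes its full rectangle (area 220.00 mm²); Subtracting the remaining from the first: starting from that combined region (28.48 mm²), the 20×11 cube at (-2.5, -3.5) partially overlaps it — only the 0.56 mm² overlap (of its 220.00 mm²) is removed, clipping the outline — area = 27.92 mm². Checking containment: at z = 17.28 the cross-section extends beyond the z = 10.56 cross-section by about 23.00 mm².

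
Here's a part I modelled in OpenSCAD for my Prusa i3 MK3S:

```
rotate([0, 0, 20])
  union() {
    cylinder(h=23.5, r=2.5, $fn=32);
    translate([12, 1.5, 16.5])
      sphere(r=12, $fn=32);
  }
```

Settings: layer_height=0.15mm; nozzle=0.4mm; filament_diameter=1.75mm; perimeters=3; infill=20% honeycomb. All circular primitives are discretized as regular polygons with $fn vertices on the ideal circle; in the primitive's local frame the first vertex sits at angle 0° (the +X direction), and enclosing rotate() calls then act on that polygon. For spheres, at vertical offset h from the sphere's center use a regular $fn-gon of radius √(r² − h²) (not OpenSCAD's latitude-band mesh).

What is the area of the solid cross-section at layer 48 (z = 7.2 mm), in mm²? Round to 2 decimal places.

At z = 7.2 mm: the r=2.5 cylinder gives a regular 32-gon of circumradius 2.5 (constant along its height) (area = (32/2)·2.500²·sin(360°/32) = 19.51 mm²); the r=12 sphere at (12, 1.5) contributes a regular 32-gon of circumradius √(12²−9.3²) = 7.584 (area = (32/2)·7.584²·sin(360°/32) = 179.51 mm²); Merging all regions: the 2 present regions are separate (no shared area or edge), so areas and boundary lengths simply add and each stays a separate island — area = 199.02 mm²; (whole slice rotated 20° about Z — lengths, areas and connectivity unchanged). Overall, the cross-section has 2 separate islands. Net area = 199.02 mm².

199.02 mm²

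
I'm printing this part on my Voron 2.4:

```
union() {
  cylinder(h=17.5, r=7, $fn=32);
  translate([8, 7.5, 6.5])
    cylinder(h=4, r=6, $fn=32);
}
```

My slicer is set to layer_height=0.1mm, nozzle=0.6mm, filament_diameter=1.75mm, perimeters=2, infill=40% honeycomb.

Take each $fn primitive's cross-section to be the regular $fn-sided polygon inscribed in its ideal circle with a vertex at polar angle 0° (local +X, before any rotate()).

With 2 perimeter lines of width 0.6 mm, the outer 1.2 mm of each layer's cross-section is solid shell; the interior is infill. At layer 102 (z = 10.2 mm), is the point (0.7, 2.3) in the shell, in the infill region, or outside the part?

infill

At z = 10.2 mm: the r=7 cylinder gives a regular 32-gon of circumradius 7 (constant along its height); the r=6 cylinder at (8, 7.5) gives a regular 32-gon of circumradius 6 (constant along its height); Merging all regions: the regions partially overlap (shared area 9.29 mm²), so overlapping operands fuse into one piece — 1 connected region. Overall, the cross-section is a single solid region. The nearest boundary edge runs (1.37, 6.87)→(2.08, 6.65); distance from the point to it = 4.56 mm. The point is inside the cross-section and 4.56 mm from the nearest boundary — more than the 1.2 mm shell width (2 × 0.6), so it's in the infill interior.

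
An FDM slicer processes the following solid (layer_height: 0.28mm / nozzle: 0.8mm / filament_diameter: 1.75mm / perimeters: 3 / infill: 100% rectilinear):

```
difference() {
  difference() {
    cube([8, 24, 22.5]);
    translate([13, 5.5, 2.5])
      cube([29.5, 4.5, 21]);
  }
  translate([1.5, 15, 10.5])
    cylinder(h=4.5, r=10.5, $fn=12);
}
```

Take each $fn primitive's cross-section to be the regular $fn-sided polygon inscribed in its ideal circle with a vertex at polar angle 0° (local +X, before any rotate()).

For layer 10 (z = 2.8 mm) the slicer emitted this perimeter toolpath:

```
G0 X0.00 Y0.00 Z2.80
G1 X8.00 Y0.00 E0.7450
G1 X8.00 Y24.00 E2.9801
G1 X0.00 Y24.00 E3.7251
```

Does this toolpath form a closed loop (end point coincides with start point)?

Start point (G0): (0.00, 0.00). End point (last G1): the path does not return to the start — open.

no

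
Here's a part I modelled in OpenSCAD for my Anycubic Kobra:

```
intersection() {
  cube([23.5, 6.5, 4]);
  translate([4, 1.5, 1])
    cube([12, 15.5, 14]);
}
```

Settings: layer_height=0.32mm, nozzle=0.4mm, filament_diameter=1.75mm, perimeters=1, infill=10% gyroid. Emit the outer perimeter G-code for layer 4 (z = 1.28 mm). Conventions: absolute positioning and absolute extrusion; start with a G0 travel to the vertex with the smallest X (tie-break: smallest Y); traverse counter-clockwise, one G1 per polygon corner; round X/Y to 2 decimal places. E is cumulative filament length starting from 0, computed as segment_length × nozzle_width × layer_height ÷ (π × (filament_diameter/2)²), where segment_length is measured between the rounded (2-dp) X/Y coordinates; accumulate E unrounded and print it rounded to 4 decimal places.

G0 X4.00 Y1.50 Z1.28
G1 X16.00 Y1.50 E0.6386
G1 X16.00 Y6.50 E0.9047
G1 X4.00 Y6.50 E1.5433
G1 X4.00 Y1.50 E1.8094

At z = 1.28 mm: the cube (footprint 23.5×6.5) is included at this height; the cube at (4, 1.5) is present — its section is the full 12×15.5 rectangle; Taking the intersection: the 12×15.5 cube at (4, 1.5) partially overlaps the 23.5×6.5 cube; clipping to the common part keeps 60.00 mm² — 1 connected region. The outline is a single polygon with 4 vertices. Extrusion per mm of travel: 0.4 × 0.32 / (π × 0.875²) = 0.053216. Accumulating E over each segment gives final E = 1.8094.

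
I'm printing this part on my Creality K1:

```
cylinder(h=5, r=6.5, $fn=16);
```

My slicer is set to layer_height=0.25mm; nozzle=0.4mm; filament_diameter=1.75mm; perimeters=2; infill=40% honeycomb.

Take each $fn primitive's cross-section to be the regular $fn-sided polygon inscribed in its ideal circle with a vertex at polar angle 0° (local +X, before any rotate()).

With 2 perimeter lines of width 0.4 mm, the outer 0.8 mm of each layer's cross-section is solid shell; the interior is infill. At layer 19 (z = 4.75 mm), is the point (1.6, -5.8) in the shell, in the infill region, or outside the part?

shell

At z = 4.75 mm: the cylinder: section is a regular 16-gon, circumradius r=6.5. Overall, the cross-section is a single solid region. The nearest boundary edge runs (-0.00, -6.50)→(2.49, -6.01); distance from the point to it = 0.37 mm. The point is inside the cross-section, 0.37 mm from the nearest boundary — within the 0.8 mm shell band (2 × 0.4).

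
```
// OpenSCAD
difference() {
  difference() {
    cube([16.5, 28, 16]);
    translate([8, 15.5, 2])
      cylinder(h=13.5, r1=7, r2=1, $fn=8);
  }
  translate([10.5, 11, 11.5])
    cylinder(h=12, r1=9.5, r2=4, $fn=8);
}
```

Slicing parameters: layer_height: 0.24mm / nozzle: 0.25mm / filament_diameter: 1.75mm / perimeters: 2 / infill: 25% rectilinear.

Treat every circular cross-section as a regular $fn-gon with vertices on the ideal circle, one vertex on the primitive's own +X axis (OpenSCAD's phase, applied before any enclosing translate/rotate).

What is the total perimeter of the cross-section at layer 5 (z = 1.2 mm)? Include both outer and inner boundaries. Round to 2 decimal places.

At z = 1.2 mm: the 16.5×28 cube contributes its full rectangle (perimeter 89.00 mm); the cone at (8, 15.5) does not reach this height (z outside [2, 15.5]); Subtracting the remaining from the first: none of the subtracted shapes is present at this height, so the 16.5×28 cube is unchanged — boundary = 89.00 mm; the cone at (10.5, 11) is absent (z outside [11.5, 23.5]); After the difference (first − rest): none of the subtracted shapes is present at this height, so that combined region is unchanged — boundary = 89.00 mm. Overall, the cross-section is a single solid region. Total boundary length (outer) = 89.00 mm.

89.00 mm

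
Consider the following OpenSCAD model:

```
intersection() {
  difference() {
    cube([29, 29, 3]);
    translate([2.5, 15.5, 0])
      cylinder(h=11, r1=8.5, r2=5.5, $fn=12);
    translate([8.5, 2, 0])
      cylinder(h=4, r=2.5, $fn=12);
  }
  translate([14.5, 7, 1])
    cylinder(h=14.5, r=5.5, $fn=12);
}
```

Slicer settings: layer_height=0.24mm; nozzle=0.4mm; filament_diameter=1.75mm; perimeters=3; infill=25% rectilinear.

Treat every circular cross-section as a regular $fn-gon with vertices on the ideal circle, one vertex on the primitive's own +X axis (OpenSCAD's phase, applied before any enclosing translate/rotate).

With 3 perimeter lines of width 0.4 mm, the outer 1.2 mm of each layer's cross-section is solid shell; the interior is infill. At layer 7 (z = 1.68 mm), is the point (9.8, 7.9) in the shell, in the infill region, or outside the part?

At z = 1.68 mm: the cube (footprint 29×29) is included at this height; the cone at (2.5, 15.5) (r1=8.5→r2=5.5) has section circumradius 8.042 here — a regular 12-gon; the r=2.5 cylinder at (8.5, 2) contributes a regular 12-gon of circumradius 2.5; Taking the first minus the rest: starting from the 29×29 cube, the cone at (2.5, 15.5) partially overlaps it — only the 135.54 mm² overlap (of its 194.01 mm²) is removed, clipping the outline; the r=2.5 cylinder at (8.5, 2) partially overlaps it — only the 17.89 mm² overlap (of its 18.75 mm²) is removed, clipping the outline — 1 connected region; the cylinder at (14.5, 7): section is a regular 12-gon, circumradius r=5.5; After intersecting: the r=5.5 cylinder at (14.5, 7) lies inside the result so far, so the common part is the r=5.5 cylinder at (14.5, 7) itself — 1 connected region. Overall, the cross-section is a single solid region. The nearest boundary edge runs (9.00, 7.00)→(9.74, 9.75); distance from the point to it = 0.54 mm. The point is inside the cross-section, 0.54 mm from the nearest boundary — within the 1.2 mm shell band (3 × 0.4).

shell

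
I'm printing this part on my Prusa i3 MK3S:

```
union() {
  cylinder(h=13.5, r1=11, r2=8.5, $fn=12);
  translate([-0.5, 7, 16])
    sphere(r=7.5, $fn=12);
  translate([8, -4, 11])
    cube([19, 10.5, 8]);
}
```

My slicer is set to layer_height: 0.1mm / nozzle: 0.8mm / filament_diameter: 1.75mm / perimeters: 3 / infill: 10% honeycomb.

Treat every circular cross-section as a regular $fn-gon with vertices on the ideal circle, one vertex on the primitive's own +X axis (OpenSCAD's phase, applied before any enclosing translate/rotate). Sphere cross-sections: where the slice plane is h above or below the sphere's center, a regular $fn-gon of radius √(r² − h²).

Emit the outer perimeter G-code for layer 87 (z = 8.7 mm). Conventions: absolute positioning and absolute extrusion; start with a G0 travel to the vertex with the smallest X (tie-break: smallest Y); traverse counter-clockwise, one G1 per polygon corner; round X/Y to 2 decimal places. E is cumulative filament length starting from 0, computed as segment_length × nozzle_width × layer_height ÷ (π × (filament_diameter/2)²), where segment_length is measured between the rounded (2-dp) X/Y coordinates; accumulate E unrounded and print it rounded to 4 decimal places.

At z = 8.7 mm: the cone contributes a regular 12-gon of circumradius 9.389 (interpolated between r1=11 and r2=8.5 at t=0.644); the r=7.5 sphere at (-0.5, 7) slices to a regular 12-gon of circumradius 1.720 (√(r²−h²) with h=7.3 from center); the cube at (8, -4) does not reach this height (z outside [11, 19]); Combining (union): the r=7.5 sphere at (-0.5, 7) lies entirely inside the cone, so the union is just the cone — 1 connected region. The outline is a single polygon with 12 vertices. Extrusion per mm of travel: 0.8 × 0.1 / (π × 0.875²) = 0.033260. Accumulating E over each segment gives final E = 1.9394.

G0 X-9.39 Y0.00 Z8.70
G1 X-8.13 Y-4.69 E0.1615
G1 X-4.69 Y-8.13 E0.3233
G1 X0.00 Y-9.39 E0.4848
G1 X4.69 Y-8.13 E0.6464
G1 X8.13 Y-4.69 E0.8082
G1 X9.39 Y0.00 E0.9697
G1 X8.13 Y4.69 E1.1312
G1 X4.69 Y8.13 E1.2930
G1 X0.00 Y9.39 E1.4545
G1 X-4.69 Y8.13 E1.6161
G1 X-8.13 Y4.69 E1.7779
G1 X-9.39 Y0.00 E1.9394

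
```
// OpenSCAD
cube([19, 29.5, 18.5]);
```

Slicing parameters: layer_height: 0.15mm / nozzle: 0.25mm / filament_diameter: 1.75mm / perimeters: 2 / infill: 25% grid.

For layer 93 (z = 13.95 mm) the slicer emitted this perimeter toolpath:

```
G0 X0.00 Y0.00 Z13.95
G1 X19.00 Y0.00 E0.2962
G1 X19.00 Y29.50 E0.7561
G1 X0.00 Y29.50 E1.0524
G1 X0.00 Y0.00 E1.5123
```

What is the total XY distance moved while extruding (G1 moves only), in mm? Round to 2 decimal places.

97.00 mm

Sum the Euclidean lengths of each G1 segment: total = 97.00 mm.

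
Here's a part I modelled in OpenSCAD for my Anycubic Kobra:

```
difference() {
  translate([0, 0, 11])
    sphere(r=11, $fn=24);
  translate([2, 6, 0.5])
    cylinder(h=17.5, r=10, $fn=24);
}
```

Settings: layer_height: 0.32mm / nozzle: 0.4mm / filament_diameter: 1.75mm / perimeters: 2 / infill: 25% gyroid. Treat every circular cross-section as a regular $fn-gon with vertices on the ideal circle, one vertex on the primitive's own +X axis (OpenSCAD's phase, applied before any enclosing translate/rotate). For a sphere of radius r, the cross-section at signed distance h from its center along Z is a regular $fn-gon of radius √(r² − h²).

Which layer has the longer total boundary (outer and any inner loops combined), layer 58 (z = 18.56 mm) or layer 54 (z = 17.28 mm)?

Layer 58 (z = 18.56): the sphere: section is a regular 24-gon, circumradius = √(r²−h²) = √(11²−7.56²) = 7.990 (perimeter = 2·24·7.990·sin(180°/24) = 50.06 mm); the cylinder at (2, 6) does not reach this height (z outside [0.5, 18]); Taking the first minus the rest: none of the subtracted shapes is present at this height, so the r=11 sphere is unchanged — boundary = 50.06 mm. So its perimeter = 50.06 mm. Layer 54 (z = 17.28): the r=11 sphere contributes a regular 24-gon of circumradius √(11²−6.28²) = 9.031 (perimeter = 2·24·9.031·sin(180°/24) = 56.58 mm); the r=10 cylinder at (2, 6) gives a regular 24-gon of circumradius 10 (constant along its height) (perimeter = 2·24·10.000·sin(180°/24) = 62.65 mm); Taking the first minus the rest: starting from the r=11 sphere, the r=10 cylinder at (2, 6) partially overlaps it — only the 163.07 mm² overlap (of its 310.58 mm²) is removed, clipping the outline — boundary = 53.56 mm. So its perimeter = 53.56 mm. Layer 54 is larger (53.56 vs 50.06 mm).

layer 54 (z = 17.28 mm)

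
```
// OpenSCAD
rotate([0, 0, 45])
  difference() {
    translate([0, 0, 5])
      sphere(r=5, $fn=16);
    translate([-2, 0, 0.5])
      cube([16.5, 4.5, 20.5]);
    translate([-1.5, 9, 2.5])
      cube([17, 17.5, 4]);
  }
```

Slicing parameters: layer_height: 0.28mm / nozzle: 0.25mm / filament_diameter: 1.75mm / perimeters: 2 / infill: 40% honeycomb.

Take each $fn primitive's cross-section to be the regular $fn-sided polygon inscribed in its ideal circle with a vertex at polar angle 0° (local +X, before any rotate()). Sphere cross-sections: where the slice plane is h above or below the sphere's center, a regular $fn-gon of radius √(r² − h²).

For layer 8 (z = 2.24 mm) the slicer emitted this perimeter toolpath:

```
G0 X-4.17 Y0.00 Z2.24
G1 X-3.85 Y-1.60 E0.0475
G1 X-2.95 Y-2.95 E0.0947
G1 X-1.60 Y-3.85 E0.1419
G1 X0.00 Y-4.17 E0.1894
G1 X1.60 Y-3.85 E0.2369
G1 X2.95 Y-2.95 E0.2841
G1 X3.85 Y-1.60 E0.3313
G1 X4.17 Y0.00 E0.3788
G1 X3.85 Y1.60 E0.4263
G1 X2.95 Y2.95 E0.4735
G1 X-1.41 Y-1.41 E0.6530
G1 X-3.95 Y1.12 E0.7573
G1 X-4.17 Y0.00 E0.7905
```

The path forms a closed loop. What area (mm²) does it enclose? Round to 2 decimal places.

Apply the shoelace formula to the sequence of (X, Y) vertices; enclosed area = 32.03 mm².

32.03 mm²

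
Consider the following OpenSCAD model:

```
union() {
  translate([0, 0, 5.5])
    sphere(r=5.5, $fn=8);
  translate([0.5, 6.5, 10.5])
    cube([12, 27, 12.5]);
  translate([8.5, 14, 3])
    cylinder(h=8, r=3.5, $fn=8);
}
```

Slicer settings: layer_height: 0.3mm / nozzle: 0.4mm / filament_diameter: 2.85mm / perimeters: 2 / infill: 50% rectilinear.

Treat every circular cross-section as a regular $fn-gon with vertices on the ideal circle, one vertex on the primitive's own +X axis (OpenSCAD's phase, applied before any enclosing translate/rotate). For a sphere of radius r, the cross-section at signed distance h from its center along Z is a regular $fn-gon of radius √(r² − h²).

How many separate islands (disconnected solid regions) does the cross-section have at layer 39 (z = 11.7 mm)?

1

At z = 11.7 mm: the sphere does not reach this height (|z−center|=6.200 > r=5.5); the cube at (0.5, 6.5) (footprint 12×27) is included at this height; the cylinder at (8.5, 14) does not reach this height (z outside [3, 11]); Combining (union): only the 12×27 cube at (0.5, 6.5) is present, so the union is just that shape — 1 connected region. Overall, the cross-section is a single solid region. Island count = 1.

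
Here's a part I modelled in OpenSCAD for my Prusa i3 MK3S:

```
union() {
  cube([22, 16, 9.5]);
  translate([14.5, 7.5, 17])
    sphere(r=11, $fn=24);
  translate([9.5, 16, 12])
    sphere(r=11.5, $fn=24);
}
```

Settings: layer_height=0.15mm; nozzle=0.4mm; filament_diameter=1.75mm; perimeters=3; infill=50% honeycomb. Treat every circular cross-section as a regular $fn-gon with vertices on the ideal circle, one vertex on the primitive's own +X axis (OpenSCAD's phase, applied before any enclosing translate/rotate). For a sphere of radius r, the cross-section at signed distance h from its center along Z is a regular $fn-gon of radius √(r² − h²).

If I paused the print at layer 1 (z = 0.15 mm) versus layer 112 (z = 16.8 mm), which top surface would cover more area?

Layer 1 (z = 0.15): the cube is present — its section is the full 22×16 rectangle (area 352.00 mm²); the sphere at (14.5, 7.5) is not intersected at this z (|z−center|=16.850 > r=11); the sphere at (9.5, 16) is absent (|z−center|=11.850 > r=11.5); Merging all regions: only the 22×16 cube is present, so the union is just that shape — area = 352.00 mm². So its area = 352.00 mm². Layer 112 (z = 16.8): the cube is not intersected at this z (z outside [0, 9.5]); the sphere at (14.5, 7.5): section is a regular 24-gon, circumradius = √(r²−h²) = √(11²−0.2²) = 10.998 (area = (24/2)·10.998²·sin(360°/24) = 375.68 mm²); the sphere at (9.5, 16): section is a regular 24-gon, circumradius = √(r²−h²) = √(11.5²−4.8²) = 10.450 (area = (24/2)·10.450²·sin(360°/24) = 339.19 mm²); Merging all regions: the regions partially overlap — summed areas 714.87 mm² minus the doubly-counted overlap 154.54 mm² gives 560.33 mm² — area = 560.33 mm². So its area = 560.33 mm². Layer 112 is larger (560.33 vs 352.00 mm²).

layer 112 (z = 16.8 mm)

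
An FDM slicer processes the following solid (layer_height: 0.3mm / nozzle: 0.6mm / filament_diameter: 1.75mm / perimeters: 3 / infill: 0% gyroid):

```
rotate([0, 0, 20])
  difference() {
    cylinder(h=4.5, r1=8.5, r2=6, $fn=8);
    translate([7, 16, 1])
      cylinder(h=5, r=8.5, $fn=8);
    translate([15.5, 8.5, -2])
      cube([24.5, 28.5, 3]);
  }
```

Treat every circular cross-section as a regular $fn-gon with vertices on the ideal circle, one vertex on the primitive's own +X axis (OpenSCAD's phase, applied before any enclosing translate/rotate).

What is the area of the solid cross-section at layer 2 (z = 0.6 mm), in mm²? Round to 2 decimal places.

At z = 0.6 mm: the cone (r1=8.5→r2=6) has section circumradius 8.167 here — a regular 8-gon (area = (8/2)·8.167²·sin(360°/8) = 188.64 mm²); the cylinder at (7, 16) does not reach this height (z outside [1, 6]); the cube at (15.5, 8.5) is present — its section is the full 24.5×28.5 rectangle (area 698.25 mm²); Taking the first minus the rest: starting from the cone (188.64 mm²), the 24.5×28.5 cube at (15.5, 8.5) misses the remaining region (no effect) — area = 188.64 mm²; (whole slice rotated 20° about Z — lengths, areas and connectivity unchanged). Overall, the cross-section is a single solid region. Net area = 188.64 mm².

188.64 mm²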